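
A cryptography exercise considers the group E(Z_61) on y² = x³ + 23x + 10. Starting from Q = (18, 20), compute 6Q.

Double-and-add on 6 = (110)₂. Start with Q = (18, 20) for the leading 1-bit.
double: tangent at (18, 20): λ = (3·18² + 23)/(2·20) ≡ 19/40. 40⁻¹ ≡ 29 (mod 61) since 40·29 = 1160 ≡ 1, so λ ≡ 19·29 ≡ 2.
  x = λ² - 18 - 18 = 4 - 36 ≡ 29; y = λ·(18 - 29) - 20 ≡ 19. → (29, 19)
add Q: (29, 19) + (18, 20). λ = (20 - 19)/(18 - 29) ≡ 1/50 mod 61. 50⁻¹ ≡ 11 (mod 61), so λ ≡ 11.
  x = λ² - 29 - 18 = 121 - 47 ≡ 13; y = λ·(29 - 13) - 19 ≡ 35. → (13, 35)
double: tangent at (13, 35): λ = (3·13² + 23)/(2·35) ≡ 42/9. 9⁻¹ ≡ 34 (mod 61) since 9·34 = 306 ≡ 1, so λ ≡ 42·34 ≡ 25.
  x = λ² - 13 - 13 = 625 - 26 ≡ 50; y = λ·(13 - 50) - 35 ≡ 16. → (50, 16)

(50, 16)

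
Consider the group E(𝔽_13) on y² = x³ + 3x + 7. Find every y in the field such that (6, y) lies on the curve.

x³ + 3x + 7 = 241 ≡ 7 (mod 13).
7 is a non-residue mod 13; no y exists.

none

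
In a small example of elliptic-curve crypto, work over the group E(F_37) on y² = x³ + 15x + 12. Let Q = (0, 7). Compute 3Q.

(3, 26)

Repeated addition: build up to 3Q.
2Q: tangent at (0, 7): λ = (3·0² + 15)/(2·7) ≡ 15/14. 14⁻¹ ≡ 8 (mod 37) since 14·8 = 112 ≡ 1, so λ ≡ 15·8 ≡ 9.
  x = λ² - 0 - 0 = 81 - 0 ≡ 7; y = λ·(0 - 7) - 7 ≡ 4. → (7, 4)
3Q: (7, 4) + (0, 7). λ = (7 - 4)/(0 - 7) ≡ 3/30 mod 37. 30⁻¹ ≡ 21 (mod 37) since 30·21 = 630 ≡ 1, so λ ≡ 26.
  x = λ² - 7 - 0 = 676 - 7 ≡ 3; y = λ·(7 - 3) - 4 ≡ 26. → (3, 26)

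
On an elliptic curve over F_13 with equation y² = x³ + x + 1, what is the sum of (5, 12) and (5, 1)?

O

The two points share x = 5 and their y-coordinates satisfy 12 + 1 ≡ 0 (mod 13), so they are inverses. Their sum is the point at infinity.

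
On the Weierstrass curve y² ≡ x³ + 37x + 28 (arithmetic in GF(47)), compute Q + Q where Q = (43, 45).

(16, 4)

tangent at (43, 45): λ = (3·43² + 37)/(2·45) ≡ 38/43. 43⁻¹ ≡ 35 (mod 47) since 43·35 = 1505 ≡ 1, so λ ≡ 38·35 ≡ 14.
  x = λ² - 43 - 43 = 196 - 86 ≡ 16; y = λ·(43 - 16) - 45 ≡ 4. → (16, 4)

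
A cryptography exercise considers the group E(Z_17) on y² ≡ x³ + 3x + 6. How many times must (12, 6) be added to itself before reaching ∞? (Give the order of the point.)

2P: tangent at (12, 6): λ = (3·12² + 3)/(2·6) ≡ 10/12. 12⁻¹ ≡ 10 (mod 17), so λ ≡ 10·10 ≡ 15.
  x = λ² - 12 - 12 = 225 - 24 ≡ 14; y = λ·(12 - 14) - 6 ≡ 15. → (14, 15)
3P: (14, 15) + (12, 6). λ = (6 - 15)/(12 - 14) ≡ 8/15 mod 17. 15⁻¹ ≡ 8 (mod 17) since 15·8 = 120 ≡ 1, so λ ≡ 13.
  x = λ² - 14 - 12 = 169 - 26 ≡ 7; y = λ·(14 - 7) - 15 ≡ 8. → (7, 8)
4P: (7, 8) + (12, 6). λ = (6 - 8)/(12 - 7) ≡ 15/5 mod 17. 5⁻¹ ≡ 7 (mod 17) since 5·7 = 35 ≡ 1, so λ ≡ 3.
  x = λ² - 7 - 12 = 9 - 19 ≡ 7; y = λ·(7 - 7) - 8 ≡ 9. → (7, 9)
5P: (7, 9) + (12, 6). λ = (6 - 9)/(12 - 7) ≡ 14/5 mod 17. 5⁻¹ ≡ 7 (mod 17) since 5·7 = 35 ≡ 1, so λ ≡ 13.
  x = λ² - 7 - 12 = 169 - 19 ≡ 14; y = λ·(7 - 14) - 9 ≡ 2. → (14, 2)
6P: (14, 2) + (12, 6). λ = (6 - 2)/(12 - 14) ≡ 4/15 mod 17. 15⁻¹ ≡ 8 (mod 17), so λ ≡ 15.
  x = λ² - 14 - 12 = 225 - 26 ≡ 12; y = λ·(14 - 12) - 2 ≡ 11. → (12, 11)
7P: (12, 11) + (12, 6): same x and y₁ ≡ -y₂, so the sum is ∞.
7P = ∞, so the order is 7.

7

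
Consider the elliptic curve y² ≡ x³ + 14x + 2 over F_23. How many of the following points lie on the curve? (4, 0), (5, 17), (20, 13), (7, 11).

(4, 0): 0² ≡ 0, rhs ≡ 7 → off.
(5, 17): 17² ≡ 13, rhs ≡ 13 → on.
(20, 13): 13² ≡ 8, rhs ≡ 2 → off.
(7, 11): 11² ≡ 6, rhs ≡ 6 → on.

2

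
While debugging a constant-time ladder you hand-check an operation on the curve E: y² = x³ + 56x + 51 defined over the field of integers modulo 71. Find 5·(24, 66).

Write Q = (24, 66).
Double-and-add on 5 = (101)₂. Start with Q = (24, 66) for the leading 1-bit.
double: tangent at (24, 66): λ = (3·24² + 56)/(2·66) ≡ 9/61. 61⁻¹ ≡ 7 (mod 71), so λ ≡ 9·7 ≡ 63.
  x = λ² - 24 - 24 = 3969 - 48 ≡ 16; y = λ·(24 - 16) - 66 ≡ 12. → (16, 12)
double: tangent at (16, 12): λ = (3·16² + 56)/(2·12) ≡ 43/24. 24⁻¹ ≡ 3 (mod 71), so λ ≡ 43·3 ≡ 58.
  x = λ² - 16 - 16 = 3364 - 32 ≡ 66; y = λ·(16 - 66) - 12 ≡ 70. → (66, 70)
add Q: (66, 70) + (24, 66). λ = (66 - 70)/(24 - 66) ≡ 67/29 mod 71. 29⁻¹ ≡ 49 (mod 71) since 29·49 = 1421 ≡ 1, so λ ≡ 17.
  x = λ² - 66 - 24 = 289 - 90 ≡ 57; y = λ·(66 - 57) - 70 ≡ 12. → (57, 12)

(57, 12)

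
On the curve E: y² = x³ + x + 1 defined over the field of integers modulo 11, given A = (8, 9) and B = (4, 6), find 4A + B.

(2, 0)

First 4A:
Double-and-add on 4 = (100)₂. Start with A = (8, 9) for the leading 1-bit.
double: tangent at (8, 9): λ = (3·8² + 1)/(2·9) ≡ 6/7. 7⁻¹ ≡ 8 (mod 11) since 7·8 = 56 ≡ 1, so λ ≡ 6·8 ≡ 4.
  x = λ² - 8 - 8 = 16 - 16 ≡ 0; y = λ·(8 - 0) - 9 ≡ 1. → (0, 1)
double: tangent at (0, 1): λ = (3·0² + 1)/(2·1) ≡ 1/2. 2⁻¹ ≡ 6 (mod 11) since 2·6 = 12 ≡ 1, so λ ≡ 1·6 ≡ 6.
  x = λ² - 0 - 0 = 36 - 0 ≡ 3; y = λ·(0 - 3) - 1 ≡ 3. → (3, 3)
4A = (3, 3).
Finally 4A + B:
(3, 3) + (4, 6). λ = (6 - 3)/(4 - 3) ≡ 3/1 mod 11. 1⁻¹ ≡ 1 (mod 11) since 1·1 = 1 ≡ 1, so λ ≡ 3.
  x = λ² - 3 - 4 = 9 - 7 ≡ 2; y = λ·(3 - 2) - 3 ≡ 0. → (2, 0)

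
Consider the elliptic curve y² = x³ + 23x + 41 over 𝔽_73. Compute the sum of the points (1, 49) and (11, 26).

(13, 37)

(1, 49) + (11, 26). λ = (26 - 49)/(11 - 1) ≡ 50/10 mod 73. 10⁻¹ ≡ 22 (mod 73), so λ ≡ 5.
  x = λ² - 1 - 11 = 25 - 12 ≡ 13; y = λ·(1 - 13) - 49 ≡ 37. → (13, 37)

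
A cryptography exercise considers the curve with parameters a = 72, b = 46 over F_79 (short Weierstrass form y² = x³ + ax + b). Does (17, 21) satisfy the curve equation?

no

y² = 21² ≡ 46; x³ + 72x + 46 = 6183 ≡ 21 (mod 79). 46 ≠ 21.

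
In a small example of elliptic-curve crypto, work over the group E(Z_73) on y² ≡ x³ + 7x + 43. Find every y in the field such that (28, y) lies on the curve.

x³ + 7x + 43 = 22191 ≡ 72 (mod 73).
Square roots of 72 mod 73: 27 and 46 (since 27² = 729 ≡ 72).

27, 46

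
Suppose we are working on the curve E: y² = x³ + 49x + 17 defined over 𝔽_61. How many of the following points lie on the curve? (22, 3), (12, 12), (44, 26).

1

(22, 3): 3² ≡ 9, rhs ≡ 31 → off.
(12, 12): 12² ≡ 22, rhs ≡ 15 → off.
(44, 26): 26² ≡ 5, rhs ≡ 5 → on.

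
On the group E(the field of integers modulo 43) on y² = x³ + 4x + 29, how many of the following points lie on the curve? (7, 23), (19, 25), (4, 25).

2

(7, 23): 23² ≡ 13, rhs ≡ 13 → on.
(19, 25): 25² ≡ 23, rhs ≡ 41 → off.
(4, 25): 25² ≡ 23, rhs ≡ 23 → on.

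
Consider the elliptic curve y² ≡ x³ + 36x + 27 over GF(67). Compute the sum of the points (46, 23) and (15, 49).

(46, 23) + (15, 49). λ = (49 - 23)/(15 - 46) ≡ 26/36 mod 67. 36⁻¹ ≡ 54 (mod 67), so λ ≡ 64.
  x = λ² - 46 - 15 = 4096 - 61 ≡ 15; y = λ·(46 - 15) - 23 ≡ 18. → (15, 18)

(15, 18)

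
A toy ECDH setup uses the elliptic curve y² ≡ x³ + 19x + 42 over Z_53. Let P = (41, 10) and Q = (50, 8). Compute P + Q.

(0, 28)

(41, 10) + (50, 8). λ = (8 - 10)/(50 - 41) ≡ 51/9 mod 53. 9⁻¹ ≡ 6 (mod 53) since 9·6 = 54 ≡ 1, so λ ≡ 41.
  x = λ² - 41 - 50 = 1681 - 91 ≡ 0; y = λ·(41 - 0) - 10 ≡ 28. → (0, 28)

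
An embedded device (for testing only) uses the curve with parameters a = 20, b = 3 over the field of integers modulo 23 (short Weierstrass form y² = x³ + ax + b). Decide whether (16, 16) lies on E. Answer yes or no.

y² = 16² ≡ 3; x³ + 20x + 3 = 4419 ≡ 3 (mod 23). 3 = 3.

yes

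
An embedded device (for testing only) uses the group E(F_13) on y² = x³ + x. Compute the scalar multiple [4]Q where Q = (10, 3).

(4, 9)

Repeated addition: build up to 4Q.
2Q: tangent at (10, 3): λ = (3·10² + 1)/(2·3) ≡ 2/6. 6⁻¹ ≡ 11 (mod 13), so λ ≡ 2·11 ≡ 9.
  x = λ² - 10 - 10 = 81 - 20 ≡ 9; y = λ·(10 - 9) - 3 ≡ 6. → (9, 6)
3Q: (9, 6) + (10, 3). λ = (3 - 6)/(10 - 9) ≡ 10/1 mod 13. 1⁻¹ ≡ 1 (mod 13), so λ ≡ 10.
  x = λ² - 9 - 10 = 100 - 19 ≡ 3; y = λ·(9 - 3) - 6 ≡ 2. → (3, 2)
4Q: (3, 2) + (10, 3). λ = (3 - 2)/(10 - 3) ≡ 1/7 mod 13. 7⁻¹ ≡ 2 (mod 13), so λ ≡ 2.
  x = λ² - 3 - 10 = 4 - 13 ≡ 4; y = λ·(3 - 4) - 2 ≡ 9. → (4, 9)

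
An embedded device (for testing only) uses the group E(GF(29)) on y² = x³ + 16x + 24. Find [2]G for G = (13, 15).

(4, 23)

tangent at (13, 15): λ = (3·13² + 16)/(2·15) ≡ 1/1. 1⁻¹ ≡ 1 (mod 29) since 1·1 = 1 ≡ 1, so λ ≡ 1·1 ≡ 1.
  x = λ² - 13 - 13 = 1 - 26 ≡ 4; y = λ·(13 - 4) - 15 ≡ 23. → (4, 23)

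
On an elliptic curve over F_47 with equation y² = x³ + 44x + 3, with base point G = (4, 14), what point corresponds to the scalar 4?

(36, 31)

Repeated addition: build up to 4G.
2G: tangent at (4, 14): λ = (3·4² + 44)/(2·14) ≡ 45/28. 28⁻¹ ≡ 42 (mod 47), so λ ≡ 45·42 ≡ 10.
  x = λ² - 4 - 4 = 100 - 8 ≡ 45; y = λ·(4 - 45) - 14 ≡ 46. → (45, 46)
3G: (45, 46) + (4, 14). λ = (14 - 46)/(4 - 45) ≡ 15/6 mod 47. 6⁻¹ ≡ 8 (mod 47), so λ ≡ 26.
  x = λ² - 45 - 4 = 676 - 49 ≡ 16; y = λ·(45 - 16) - 46 ≡ 3. → (16, 3)
4G: (16, 3) + (4, 14). λ = (14 - 3)/(4 - 16) ≡ 11/35 mod 47. 35⁻¹ ≡ 43 (mod 47), so λ ≡ 3.
  x = λ² - 16 - 4 = 9 - 20 ≡ 36; y = λ·(16 - 36) - 3 ≡ 31. → (36, 31)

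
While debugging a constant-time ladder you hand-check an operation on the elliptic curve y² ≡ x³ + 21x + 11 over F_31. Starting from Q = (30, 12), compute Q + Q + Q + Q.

Double-and-add on 4 = (100)₂. Start with Q = (30, 12) for the leading 1-bit.
double: tangent at (30, 12): λ = (3·30² + 21)/(2·12) ≡ 24/24. 24⁻¹ ≡ 22 (mod 31) since 24·22 = 528 ≡ 1, so λ ≡ 24·22 ≡ 1.
  x = λ² - 30 - 30 = 1 - 60 ≡ 3; y = λ·(30 - 3) - 12 ≡ 15. → (3, 15)
double: tangent at (3, 15): λ = (3·3² + 21)/(2·15) ≡ 17/30. 30⁻¹ ≡ 30 (mod 31), so λ ≡ 17·30 ≡ 14.
  x = λ² - 3 - 3 = 196 - 6 ≡ 4; y = λ·(3 - 4) - 15 ≡ 2. → (4, 2)

(4, 2)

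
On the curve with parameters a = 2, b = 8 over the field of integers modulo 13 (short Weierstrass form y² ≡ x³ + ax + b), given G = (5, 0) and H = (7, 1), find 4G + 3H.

(10, 1)

First 4G:
Double-and-add on 4 = (100)₂. Start with G = (5, 0) for the leading 1-bit.
double: (5, 0) + (5, 0): same x and y₁ ≡ -y₂, so the sum is ∞.
double: ∞ + ∞ = ∞ (identity).
4G = ∞.
Next 3H:
Repeated addition: build up to 3H.
2H: tangent at (7, 1): λ = (3·7² + 2)/(2·1) ≡ 6/2. 2⁻¹ ≡ 7 (mod 13) since 2·7 = 14 ≡ 1, so λ ≡ 6·7 ≡ 3.
  x = λ² - 7 - 7 = 9 - 14 ≡ 8; y = λ·(7 - 8) - 1 ≡ 9. → (8, 9)
3H: (8, 9) + (7, 1). λ = (1 - 9)/(7 - 8) ≡ 5/12 mod 13. 12⁻¹ ≡ 12 (mod 13) since 12·12 = 144 ≡ 1, so λ ≡ 8.
  x = λ² - 8 - 7 = 64 - 15 ≡ 10; y = λ·(8 - 10) - 9 ≡ 1. → (10, 1)
3H = (10, 1).
Finally 4G + 3H:
∞ + (10, 1) = (10, 1) (identity).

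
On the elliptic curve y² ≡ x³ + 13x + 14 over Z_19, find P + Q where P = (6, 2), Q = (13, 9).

(6, 2) + (13, 9). λ = (9 - 2)/(13 - 6) ≡ 7/7 mod 19. 7⁻¹ ≡ 11 (mod 19), so λ ≡ 1.
  x = λ² - 6 - 13 = 1 - 19 ≡ 1; y = λ·(6 - 1) - 2 ≡ 3. → (1, 3)

(1, 3)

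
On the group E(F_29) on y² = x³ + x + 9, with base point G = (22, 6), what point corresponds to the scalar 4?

(20, 24)

Double-and-add on 4 = (100)₂. Start with G = (22, 6) for the leading 1-bit.
double: tangent at (22, 6): λ = (3·22² + 1)/(2·6) ≡ 3/12. 12⁻¹ ≡ 17 (mod 29), so λ ≡ 3·17 ≡ 22.
  x = λ² - 22 - 22 = 484 - 44 ≡ 5; y = λ·(22 - 5) - 6 ≡ 20. → (5, 20)
double: tangent at (5, 20): λ = (3·5² + 1)/(2·20) ≡ 18/11. 11⁻¹ ≡ 8 (mod 29), so λ ≡ 18·8 ≡ 28.
  x = λ² - 5 - 5 = 784 - 10 ≡ 20; y = λ·(5 - 20) - 20 ≡ 24. → (20, 24)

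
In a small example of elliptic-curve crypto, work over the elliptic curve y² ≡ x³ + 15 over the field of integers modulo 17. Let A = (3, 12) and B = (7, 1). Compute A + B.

(3, 12) + (7, 1). λ = (1 - 12)/(7 - 3) ≡ 6/4 mod 17. 4⁻¹ ≡ 13 (mod 17) since 4·13 = 52 ≡ 1, so λ ≡ 10.
  x = λ² - 3 - 7 = 100 - 10 ≡ 5; y = λ·(3 - 5) - 12 ≡ 2. → (5, 2)

(5, 2)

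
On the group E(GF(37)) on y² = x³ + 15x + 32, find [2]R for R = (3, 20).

tangent at (3, 20): λ = (3·3² + 15)/(2·20) ≡ 5/3. 3⁻¹ ≡ 25 (mod 37) since 3·25 = 75 ≡ 1, so λ ≡ 5·25 ≡ 14.
  x = λ² - 3 - 3 = 196 - 6 ≡ 5; y = λ·(3 - 5) - 20 ≡ 26. → (5, 26)

(5, 26)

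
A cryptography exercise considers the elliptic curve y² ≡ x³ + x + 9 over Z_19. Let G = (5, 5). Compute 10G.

(7, 6)

Repeated addition: build up to 10G.
2G: tangent at (5, 5): λ = (3·5² + 1)/(2·5) ≡ 0/10. 10⁻¹ ≡ 2 (mod 19) since 10·2 = 20 ≡ 1, so λ ≡ 0·2 ≡ 0.
  x = λ² - 5 - 5 = 0 - 10 ≡ 9; y = λ·(5 - 9) - 5 ≡ 14. → (9, 14)
3G: (9, 14) + (5, 5). λ = (5 - 14)/(5 - 9) ≡ 10/15 mod 19. 15⁻¹ ≡ 14 (mod 19), so λ ≡ 7.
  x = λ² - 9 - 5 = 49 - 14 ≡ 16; y = λ·(9 - 16) - 14 ≡ 13. → (16, 13)
4G: (16, 13) + (5, 5). λ = (5 - 13)/(5 - 16) ≡ 11/8 mod 19. 8⁻¹ ≡ 12 (mod 19), so λ ≡ 18.
  x = λ² - 16 - 5 = 324 - 21 ≡ 18; y = λ·(16 - 18) - 13 ≡ 8. → (18, 8)
5G: (18, 8) + (5, 5). λ = (5 - 8)/(5 - 18) ≡ 16/6 mod 19. 6⁻¹ ≡ 16 (mod 19) since 6·16 = 96 ≡ 1, so λ ≡ 9.
  x = λ² - 18 - 5 = 81 - 23 ≡ 1; y = λ·(18 - 1) - 8 ≡ 12. → (1, 12)
6G: (1, 12) + (5, 5). λ = (5 - 12)/(5 - 1) ≡ 12/4 mod 19. 4⁻¹ ≡ 5 (mod 19), so λ ≡ 3.
  x = λ² - 1 - 5 = 9 - 6 ≡ 3; y = λ·(1 - 3) - 12 ≡ 1. → (3, 1)
7G: (3, 1) + (5, 5). λ = (5 - 1)/(5 - 3) ≡ 4/2 mod 19. 2⁻¹ ≡ 10 (mod 19), so λ ≡ 2.
  x = λ² - 3 - 5 = 4 - 8 ≡ 15; y = λ·(3 - 15) - 1 ≡ 13. → (15, 13)
8G: (15, 13) + (5, 5). λ = (5 - 13)/(5 - 15) ≡ 11/9 mod 19. 9⁻¹ ≡ 17 (mod 19), so λ ≡ 16.
  x = λ² - 15 - 5 = 256 - 20 ≡ 8; y = λ·(15 - 8) - 13 ≡ 4. → (8, 4)
9G: (8, 4) + (5, 5). λ = (5 - 4)/(5 - 8) ≡ 1/16 mod 19. 16⁻¹ ≡ 6 (mod 19), so λ ≡ 6.
  x = λ² - 8 - 5 = 36 - 13 ≡ 4; y = λ·(8 - 4) - 4 ≡ 1. → (4, 1)
10G: (4, 1) + (5, 5). λ = (5 - 1)/(5 - 4) ≡ 4/1 mod 19. 1⁻¹ ≡ 1 (mod 19) since 1·1 = 1 ≡ 1, so λ ≡ 4.
  x = λ² - 4 - 5 = 16 - 9 ≡ 7; y = λ·(4 - 7) - 1 ≡ 6. → (7, 6)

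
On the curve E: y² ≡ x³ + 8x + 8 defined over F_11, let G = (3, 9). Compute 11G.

Double-and-add on 11 = (1011)₂. Start with G = (3, 9) for the leading 1-bit.
double: tangent at (3, 9): λ = (3·3² + 8)/(2·9) ≡ 2/7. 7⁻¹ ≡ 8 (mod 11), so λ ≡ 2·8 ≡ 5.
  x = λ² - 3 - 3 = 25 - 6 ≡ 8; y = λ·(3 - 8) - 9 ≡ 10. → (8, 10)
double: tangent at (8, 10): λ = (3·8² + 8)/(2·10) ≡ 2/9. 9⁻¹ ≡ 5 (mod 11), so λ ≡ 2·5 ≡ 10.
  x = λ² - 8 - 8 = 100 - 16 ≡ 7; y = λ·(8 - 7) - 10 ≡ 0. → (7, 0)
add G: (7, 0) + (3, 9). λ = (9 - 0)/(3 - 7) ≡ 9/7 mod 11. 7⁻¹ ≡ 8 (mod 11), so λ ≡ 6.
  x = λ² - 7 - 3 = 36 - 10 ≡ 4; y = λ·(7 - 4) - 0 ≡ 7. → (4, 7)
double: tangent at (4, 7): λ = (3·4² + 8)/(2·7) ≡ 1/3. 3⁻¹ ≡ 4 (mod 11) since 3·4 = 12 ≡ 1, so λ ≡ 1·4 ≡ 4.
  x = λ² - 4 - 4 = 16 - 8 ≡ 8; y = λ·(4 - 8) - 7 ≡ 10. → (8, 10)
add G: (8, 10) + (3, 9). λ = (9 - 10)/(3 - 8) ≡ 10/6 mod 11. 6⁻¹ ≡ 2 (mod 11) since 6·2 = 12 ≡ 1, so λ ≡ 9.
  x = λ² - 8 - 3 = 81 - 11 ≡ 4; y = λ·(8 - 4) - 10 ≡ 4. → (4, 4)

(4, 4)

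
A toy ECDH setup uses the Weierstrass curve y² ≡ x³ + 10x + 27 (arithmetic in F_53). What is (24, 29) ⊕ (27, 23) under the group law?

(6, 41)

(24, 29) + (27, 23). λ = (23 - 29)/(27 - 24) ≡ 47/3 mod 53. 3⁻¹ ≡ 18 (mod 53), so λ ≡ 51.
  x = λ² - 24 - 27 = 2601 - 51 ≡ 6; y = λ·(24 - 6) - 29 ≡ 41. → (6, 41)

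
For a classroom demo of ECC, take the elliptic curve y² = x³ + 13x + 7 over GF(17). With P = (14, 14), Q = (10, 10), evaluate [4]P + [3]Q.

(12, 2)

First 4P:
Double-and-add on 4 = (100)₂. Start with P = (14, 14) for the leading 1-bit.
double: tangent at (14, 14): λ = (3·14² + 13)/(2·14) ≡ 6/11. 11⁻¹ ≡ 14 (mod 17), so λ ≡ 6·14 ≡ 16.
  x = λ² - 14 - 14 = 256 - 28 ≡ 7; y = λ·(14 - 7) - 14 ≡ 13. → (7, 13)
double: tangent at (7, 13): λ = (3·7² + 13)/(2·13) ≡ 7/9. 9⁻¹ ≡ 2 (mod 17), so λ ≡ 7·2 ≡ 14.
  x = λ² - 7 - 7 = 196 - 14 ≡ 12; y = λ·(7 - 12) - 13 ≡ 2. → (12, 2)
4P = (12, 2).
Next 3Q:
Repeated addition: build up to 3Q.
2Q: tangent at (10, 10): λ = (3·10² + 13)/(2·10) ≡ 7/3. 3⁻¹ ≡ 6 (mod 17), so λ ≡ 7·6 ≡ 8.
  x = λ² - 10 - 10 = 64 - 20 ≡ 10; y = λ·(10 - 10) - 10 ≡ 7. → (10, 7)
3Q: (10, 7) + (10, 10): same x and y₁ ≡ -y₂, so the sum is 𝒪.
3Q = 𝒪.
Finally 4P + 3Q:
(12, 2) + 𝒪 = (12, 2) (identity).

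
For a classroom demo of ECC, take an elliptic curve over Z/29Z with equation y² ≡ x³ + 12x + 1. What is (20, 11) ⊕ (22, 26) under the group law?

(7, 14)

(20, 11) + (22, 26). λ = (26 - 11)/(22 - 20) ≡ 15/2 mod 29. 2⁻¹ ≡ 15 (mod 29), so λ ≡ 22.
  x = λ² - 20 - 22 = 484 - 42 ≡ 7; y = λ·(20 - 7) - 11 ≡ 14. → (7, 14)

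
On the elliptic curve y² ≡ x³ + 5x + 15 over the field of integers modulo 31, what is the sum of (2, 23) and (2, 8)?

The two points share x = 2 and their y-coordinates satisfy 23 + 8 ≡ 0 (mod 31), so they are inverses. Their sum is O.

O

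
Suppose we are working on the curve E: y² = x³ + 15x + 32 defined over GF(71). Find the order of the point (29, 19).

9

2P: tangent at (29, 19): λ = (3·29² + 15)/(2·19) ≡ 53/38. 38⁻¹ ≡ 43 (mod 71) since 38·43 = 1634 ≡ 1, so λ ≡ 53·43 ≡ 7.
  x = λ² - 29 - 29 = 49 - 58 ≡ 62; y = λ·(29 - 62) - 19 ≡ 34. → (62, 34)
3P: (62, 34) + (29, 19). λ = (19 - 34)/(29 - 62) ≡ 56/38 mod 71. 38⁻¹ ≡ 43 (mod 71) since 38·43 = 1634 ≡ 1, so λ ≡ 65.
  x = λ² - 62 - 29 = 4225 - 91 ≡ 16; y = λ·(62 - 16) - 34 ≡ 45. → (16, 45)
4P: (16, 45) + (29, 19). λ = (19 - 45)/(29 - 16) ≡ 45/13 mod 71. 13⁻¹ ≡ 11 (mod 71), so λ ≡ 69.
  x = λ² - 16 - 29 = 4761 - 45 ≡ 30; y = λ·(16 - 30) - 45 ≡ 54. → (30, 54)
5P: (30, 54) + (29, 19). λ = (19 - 54)/(29 - 30) ≡ 36/70 mod 71. 70⁻¹ ≡ 70 (mod 71) since 70·70 = 4900 ≡ 1, so λ ≡ 35.
  x = λ² - 30 - 29 = 1225 - 59 ≡ 30; y = λ·(30 - 30) - 54 ≡ 17. → (30, 17)
6P: (30, 17) + (29, 19). λ = (19 - 17)/(29 - 30) ≡ 2/70 mod 71. 70⁻¹ ≡ 70 (mod 71), so λ ≡ 69.
  x = λ² - 30 - 29 = 4761 - 59 ≡ 16; y = λ·(30 - 16) - 17 ≡ 26. → (16, 26)
7P: (16, 26) + (29, 19). λ = (19 - 26)/(29 - 16) ≡ 64/13 mod 71. 13⁻¹ ≡ 11 (mod 71) since 13·11 = 143 ≡ 1, so λ ≡ 65.
  x = λ² - 16 - 29 = 4225 - 45 ≡ 62; y = λ·(16 - 62) - 26 ≡ 37. → (62, 37)
8P: (62, 37) + (29, 19). λ = (19 - 37)/(29 - 62) ≡ 53/38 mod 71. 38⁻¹ ≡ 43 (mod 71), so λ ≡ 7.
  x = λ² - 62 - 29 = 49 - 91 ≡ 29; y = λ·(62 - 29) - 37 ≡ 52. → (29, 52)
9P: (29, 52) + (29, 19): same x and y₁ ≡ -y₂, so the sum is ∞.
9P = ∞, so the order is 9.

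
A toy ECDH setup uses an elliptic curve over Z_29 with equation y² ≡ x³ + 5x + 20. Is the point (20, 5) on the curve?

y² = 5² ≡ 25; x³ + 5x + 20 = 8120 ≡ 0 (mod 29). 25 ≠ 0.

no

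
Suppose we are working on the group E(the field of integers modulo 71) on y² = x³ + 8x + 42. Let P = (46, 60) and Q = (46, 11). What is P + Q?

The two points share x = 46 and their y-coordinates satisfy 60 + 11 ≡ 0 (mod 71), so they are inverses. Their sum is the point at infinity.

O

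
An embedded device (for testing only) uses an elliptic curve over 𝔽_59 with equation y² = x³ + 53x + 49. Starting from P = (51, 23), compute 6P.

Repeated addition: build up to 6P.
2P: tangent at (51, 23): λ = (3·51² + 53)/(2·23) ≡ 9/46. 46⁻¹ ≡ 9 (mod 59), so λ ≡ 9·9 ≡ 22.
  x = λ² - 51 - 51 = 484 - 102 ≡ 28; y = λ·(51 - 28) - 23 ≡ 11. → (28, 11)
3P: (28, 11) + (51, 23). λ = (23 - 11)/(51 - 28) ≡ 12/23 mod 59. 23⁻¹ ≡ 18 (mod 59), so λ ≡ 39.
  x = λ² - 28 - 51 = 1521 - 79 ≡ 26; y = λ·(28 - 26) - 11 ≡ 8. → (26, 8)
4P: (26, 8) + (51, 23). λ = (23 - 8)/(51 - 26) ≡ 15/25 mod 59. 25⁻¹ ≡ 26 (mod 59), so λ ≡ 36.
  x = λ² - 26 - 51 = 1296 - 77 ≡ 39; y = λ·(26 - 39) - 8 ≡ 55. → (39, 55)
5P: (39, 55) + (51, 23). λ = (23 - 55)/(51 - 39) ≡ 27/12 mod 59. 12⁻¹ ≡ 5 (mod 59), so λ ≡ 17.
  x = λ² - 39 - 51 = 289 - 90 ≡ 22; y = λ·(39 - 22) - 55 ≡ 57. → (22, 57)
6P: (22, 57) + (51, 23). λ = (23 - 57)/(51 - 22) ≡ 25/29 mod 59. 29⁻¹ ≡ 57 (mod 59) since 29·57 = 1653 ≡ 1, so λ ≡ 9.
  x = λ² - 22 - 51 = 81 - 73 ≡ 8; y = λ·(22 - 8) - 57 ≡ 10. → (8, 10)

(8, 10)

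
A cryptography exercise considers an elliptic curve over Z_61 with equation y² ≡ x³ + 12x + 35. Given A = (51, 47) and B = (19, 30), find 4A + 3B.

(25, 51)

First 4A:
Repeated addition: build up to 4A.
2A: tangent at (51, 47): λ = (3·51² + 12)/(2·47) ≡ 7/33. 33⁻¹ ≡ 37 (mod 61), so λ ≡ 7·37 ≡ 15.
  x = λ² - 51 - 51 = 225 - 102 ≡ 1; y = λ·(51 - 1) - 47 ≡ 32. → (1, 32)
3A: (1, 32) + (51, 47). λ = (47 - 32)/(51 - 1) ≡ 15/50 mod 61. 50⁻¹ ≡ 11 (mod 61), so λ ≡ 43.
  x = λ² - 1 - 51 = 1849 - 52 ≡ 28; y = λ·(1 - 28) - 32 ≡ 27. → (28, 27)
4A: (28, 27) + (51, 47). λ = (47 - 27)/(51 - 28) ≡ 20/23 mod 61. 23⁻¹ ≡ 8 (mod 61), so λ ≡ 38.
  x = λ² - 28 - 51 = 1444 - 79 ≡ 23; y = λ·(28 - 23) - 27 ≡ 41. → (23, 41)
4A = (23, 41).
Next 3B:
Repeated addition: build up to 3B.
2B: tangent at (19, 30): λ = (3·19² + 12)/(2·30) ≡ 58/60. 60⁻¹ ≡ 60 (mod 61), so λ ≡ 58·60 ≡ 3.
  x = λ² - 19 - 19 = 9 - 38 ≡ 32; y = λ·(19 - 32) - 30 ≡ 53. → (32, 53)
3B: (32, 53) + (19, 30). λ = (30 - 53)/(19 - 32) ≡ 38/48 mod 61. 48⁻¹ ≡ 14 (mod 61), so λ ≡ 44.
  x = λ² - 32 - 19 = 1936 - 51 ≡ 55; y = λ·(32 - 55) - 53 ≡ 33. → (55, 33)
3B = (55, 33).
Finally 4A + 3B:
(23, 41) + (55, 33). λ = (33 - 41)/(55 - 23) ≡ 53/32 mod 61. 32⁻¹ ≡ 21 (mod 61) since 32·21 = 672 ≡ 1, so λ ≡ 15.
  x = λ² - 23 - 55 = 225 - 78 ≡ 25; y = λ·(23 - 25) - 41 ≡ 51. → (25, 51)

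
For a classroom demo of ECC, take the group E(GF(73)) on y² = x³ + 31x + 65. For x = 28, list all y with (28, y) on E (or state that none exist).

6, 67

x³ + 31x + 65 = 22885 ≡ 36 (mod 73).
Square roots of 36 mod 73: 6 and 67 (since 6² = 36 ≡ 36).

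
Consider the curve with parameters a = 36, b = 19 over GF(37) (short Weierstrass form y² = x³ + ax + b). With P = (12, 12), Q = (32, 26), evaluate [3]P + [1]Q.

First 3P:
Repeated addition: build up to 3P.
2P: tangent at (12, 12): λ = (3·12² + 36)/(2·12) ≡ 24/24. 24⁻¹ ≡ 17 (mod 37), so λ ≡ 24·17 ≡ 1.
  x = λ² - 12 - 12 = 1 - 24 ≡ 14; y = λ·(12 - 14) - 12 ≡ 23. → (14, 23)
3P: (14, 23) + (12, 12). λ = (12 - 23)/(12 - 14) ≡ 26/35 mod 37. 35⁻¹ ≡ 18 (mod 37), so λ ≡ 24.
  x = λ² - 14 - 12 = 576 - 26 ≡ 32; y = λ·(14 - 32) - 23 ≡ 26. → (32, 26)
3P = (32, 26).
Finally 3P + Q:
tangent at (32, 26): λ = (3·32² + 36)/(2·26) ≡ 0/15. 15⁻¹ ≡ 5 (mod 37), so λ ≡ 0·5 ≡ 0.
  x = λ² - 32 - 32 = 0 - 64 ≡ 10; y = λ·(32 - 10) - 26 ≡ 11. → (10, 11)

(10, 11)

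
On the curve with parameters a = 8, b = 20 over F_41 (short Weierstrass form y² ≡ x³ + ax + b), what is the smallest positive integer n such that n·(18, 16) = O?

6

2P: tangent at (18, 16): λ = (3·18² + 8)/(2·16) ≡ 37/32. 32⁻¹ ≡ 9 (mod 41) since 32·9 = 288 ≡ 1, so λ ≡ 37·9 ≡ 5.
  x = λ² - 18 - 18 = 25 - 36 ≡ 30; y = λ·(18 - 30) - 16 ≡ 6. → (30, 6)
3P: (30, 6) + (18, 16). λ = (16 - 6)/(18 - 30) ≡ 10/29 mod 41. 29⁻¹ ≡ 17 (mod 41) since 29·17 = 493 ≡ 1, so λ ≡ 6.
  x = λ² - 30 - 18 = 36 - 48 ≡ 29; y = λ·(30 - 29) - 6 ≡ 0. → (29, 0)
4P: (29, 0) + (18, 16). λ = (16 - 0)/(18 - 29) ≡ 16/30 mod 41. 30⁻¹ ≡ 26 (mod 41) since 30·26 = 780 ≡ 1, so λ ≡ 6.
  x = λ² - 29 - 18 = 36 - 47 ≡ 30; y = λ·(29 - 30) - 0 ≡ 35. → (30, 35)
5P: (30, 35) + (18, 16). λ = (16 - 35)/(18 - 30) ≡ 22/29 mod 41. 29⁻¹ ≡ 17 (mod 41), so λ ≡ 5.
  x = λ² - 30 - 18 = 25 - 48 ≡ 18; y = λ·(30 - 18) - 35 ≡ 25. → (18, 25)
6P: (18, 25) + (18, 16): same x and y₁ ≡ -y₂, so the sum is O.
6P = O, so the order is 6.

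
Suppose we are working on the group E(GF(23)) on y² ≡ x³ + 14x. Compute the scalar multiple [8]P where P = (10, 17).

Double-and-add on 8 = (1000)₂. Start with P = (10, 17) for the leading 1-bit.
double: tangent at (10, 17): λ = (3·10² + 14)/(2·17) ≡ 15/11. 11⁻¹ ≡ 21 (mod 23) since 11·21 = 231 ≡ 1, so λ ≡ 15·21 ≡ 16.
  x = λ² - 10 - 10 = 256 - 20 ≡ 6; y = λ·(10 - 6) - 17 ≡ 1. → (6, 1)
double: tangent at (6, 1): λ = (3·6² + 14)/(2·1) ≡ 7/2. 2⁻¹ ≡ 12 (mod 23), so λ ≡ 7·12 ≡ 15.
  x = λ² - 6 - 6 = 225 - 12 ≡ 6; y = λ·(6 - 6) - 1 ≡ 22. → (6, 22)
double: tangent at (6, 22): λ = (3·6² + 14)/(2·22) ≡ 7/21. 21⁻¹ ≡ 11 (mod 23), so λ ≡ 7·11 ≡ 8.
  x = λ² - 6 - 6 = 64 - 12 ≡ 6; y = λ·(6 - 6) - 22 ≡ 1. → (6, 1)

(6, 1)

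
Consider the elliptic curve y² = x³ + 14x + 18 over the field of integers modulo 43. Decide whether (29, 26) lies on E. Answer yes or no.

no

y² = 26² ≡ 31; x³ + 14x + 18 = 24813 ≡ 2 (mod 43). 31 ≠ 2.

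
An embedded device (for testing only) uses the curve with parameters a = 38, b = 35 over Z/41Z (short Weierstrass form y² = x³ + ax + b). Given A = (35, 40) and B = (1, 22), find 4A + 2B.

(13, 26)

First 4A:
Repeated addition: build up to 4A.
2A: tangent at (35, 40): λ = (3·35² + 38)/(2·40) ≡ 23/39. 39⁻¹ ≡ 20 (mod 41), so λ ≡ 23·20 ≡ 9.
  x = λ² - 35 - 35 = 81 - 70 ≡ 11; y = λ·(35 - 11) - 40 ≡ 12. → (11, 12)
3A: (11, 12) + (35, 40). λ = (40 - 12)/(35 - 11) ≡ 28/24 mod 41. 24⁻¹ ≡ 12 (mod 41) since 24·12 = 288 ≡ 1, so λ ≡ 8.
  x = λ² - 11 - 35 = 64 - 46 ≡ 18; y = λ·(11 - 18) - 12 ≡ 14. → (18, 14)
4A: (18, 14) + (35, 40). λ = (40 - 14)/(35 - 18) ≡ 26/17 mod 41. 17⁻¹ ≡ 29 (mod 41) since 17·29 = 493 ≡ 1, so λ ≡ 16.
  x = λ² - 18 - 35 = 256 - 53 ≡ 39; y = λ·(18 - 39) - 14 ≡ 19. → (39, 19)
4A = (39, 19).
Next 2B:
Repeated addition: build up to 2B.
2B: tangent at (1, 22): λ = (3·1² + 38)/(2·22) ≡ 0/3. 3⁻¹ ≡ 14 (mod 41), so λ ≡ 0·14 ≡ 0.
  x = λ² - 1 - 1 = 0 - 2 ≡ 39; y = λ·(1 - 39) - 22 ≡ 19. → (39, 19)
2B = (39, 19).
Finally 4A + 2B:
tangent at (39, 19): λ = (3·39² + 38)/(2·19) ≡ 9/38. 38⁻¹ ≡ 27 (mod 41), so λ ≡ 9·27 ≡ 38.
  x = λ² - 39 - 39 = 1444 - 78 ≡ 13; y = λ·(39 - 13) - 19 ≡ 26. → (13, 26)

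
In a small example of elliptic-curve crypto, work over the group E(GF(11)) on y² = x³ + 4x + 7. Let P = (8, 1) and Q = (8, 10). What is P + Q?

O

The two points share x = 8 and their y-coordinates satisfy 1 + 10 ≡ 0 (mod 11), so they are inverses. Their sum is ∞.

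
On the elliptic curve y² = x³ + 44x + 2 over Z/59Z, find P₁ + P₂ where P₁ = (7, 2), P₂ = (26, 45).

(12, 55)

(7, 2) + (26, 45). λ = (45 - 2)/(26 - 7) ≡ 43/19 mod 59. 19⁻¹ ≡ 28 (mod 59), so λ ≡ 24.
  x = λ² - 7 - 26 = 576 - 33 ≡ 12; y = λ·(7 - 12) - 2 ≡ 55. → (12, 55)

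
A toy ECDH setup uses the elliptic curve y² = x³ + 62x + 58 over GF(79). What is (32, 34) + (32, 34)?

(1, 68)

tangent at (32, 34): λ = (3·32² + 62)/(2·34) ≡ 53/68. 68⁻¹ ≡ 43 (mod 79) since 68·43 = 2924 ≡ 1, so λ ≡ 53·43 ≡ 67.
  x = λ² - 32 - 32 = 4489 - 64 ≡ 1; y = λ·(32 - 1) - 34 ≡ 68. → (1, 68)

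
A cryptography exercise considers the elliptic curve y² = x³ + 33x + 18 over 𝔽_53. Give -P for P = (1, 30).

(1, 23)

-(1, 30) = (1, -30 mod 53) = (1, 23).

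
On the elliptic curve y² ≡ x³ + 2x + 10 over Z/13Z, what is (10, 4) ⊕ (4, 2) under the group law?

(10, 4) + (4, 2). λ = (2 - 4)/(4 - 10) ≡ 11/7 mod 13. 7⁻¹ ≡ 2 (mod 13), so λ ≡ 9.
  x = λ² - 10 - 4 = 81 - 14 ≡ 2; y = λ·(10 - 2) - 4 ≡ 3. → (2, 3)

(2, 3)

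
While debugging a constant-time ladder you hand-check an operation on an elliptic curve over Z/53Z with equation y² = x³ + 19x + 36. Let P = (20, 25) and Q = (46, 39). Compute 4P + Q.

First 4P:
Repeated addition: build up to 4P.
2P: tangent at (20, 25): λ = (3·20² + 19)/(2·25) ≡ 0/50. 50⁻¹ ≡ 35 (mod 53), so λ ≡ 0·35 ≡ 0.
  x = λ² - 20 - 20 = 0 - 40 ≡ 13; y = λ·(20 - 13) - 25 ≡ 28. → (13, 28)
3P: (13, 28) + (20, 25). λ = (25 - 28)/(20 - 13) ≡ 50/7 mod 53. 7⁻¹ ≡ 38 (mod 53), so λ ≡ 45.
  x = λ² - 13 - 20 = 2025 - 33 ≡ 31; y = λ·(13 - 31) - 28 ≡ 10. → (31, 10)
4P: (31, 10) + (20, 25). λ = (25 - 10)/(20 - 31) ≡ 15/42 mod 53. 42⁻¹ ≡ 24 (mod 53), so λ ≡ 42.
  x = λ² - 31 - 20 = 1764 - 51 ≡ 17; y = λ·(31 - 17) - 10 ≡ 48. → (17, 48)
4P = (17, 48).
Finally 4P + Q:
(17, 48) + (46, 39). λ = (39 - 48)/(46 - 17) ≡ 44/29 mod 53. 29⁻¹ ≡ 11 (mod 53), so λ ≡ 7.
  x = λ² - 17 - 46 = 49 - 63 ≡ 39; y = λ·(17 - 39) - 48 ≡ 10. → (39, 10)

(39, 10)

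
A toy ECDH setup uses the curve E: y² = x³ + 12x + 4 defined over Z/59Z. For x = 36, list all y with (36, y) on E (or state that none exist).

x³ + 12x + 4 = 47092 ≡ 10 (mod 59).
10 is a non-residue mod 59; no y exists.

none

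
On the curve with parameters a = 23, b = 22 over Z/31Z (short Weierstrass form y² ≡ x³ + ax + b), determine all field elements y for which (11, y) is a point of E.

5, 26

x³ + 23x + 22 = 1606 ≡ 25 (mod 31).
Square roots of 25 mod 31: 5 and 26 (since 5² = 25 ≡ 25).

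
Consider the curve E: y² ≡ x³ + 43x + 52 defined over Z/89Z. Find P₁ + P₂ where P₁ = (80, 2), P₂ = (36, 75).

(80, 2) + (36, 75). λ = (75 - 2)/(36 - 80) ≡ 73/45 mod 89. 45⁻¹ ≡ 2 (mod 89), so λ ≡ 57.
  x = λ² - 80 - 36 = 3249 - 116 ≡ 18; y = λ·(80 - 18) - 2 ≡ 61. → (18, 61)

(18, 61)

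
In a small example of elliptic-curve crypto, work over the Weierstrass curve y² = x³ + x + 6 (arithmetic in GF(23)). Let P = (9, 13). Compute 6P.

Double-and-add on 6 = (110)₂. Start with P = (9, 13) for the leading 1-bit.
double: tangent at (9, 13): λ = (3·9² + 1)/(2·13) ≡ 14/3. 3⁻¹ ≡ 8 (mod 23), so λ ≡ 14·8 ≡ 20.
  x = λ² - 9 - 9 = 400 - 18 ≡ 14; y = λ·(9 - 14) - 13 ≡ 2. → (14, 2)
add P: (14, 2) + (9, 13). λ = (13 - 2)/(9 - 14) ≡ 11/18 mod 23. 18⁻¹ ≡ 9 (mod 23), so λ ≡ 7.
  x = λ² - 14 - 9 = 49 - 23 ≡ 3; y = λ·(14 - 3) - 2 ≡ 6. → (3, 6)
double: tangent at (3, 6): λ = (3·3² + 1)/(2·6) ≡ 5/12. 12⁻¹ ≡ 2 (mod 23) since 12·2 = 24 ≡ 1, so λ ≡ 5·2 ≡ 10.
  x = λ² - 3 - 3 = 100 - 6 ≡ 2; y = λ·(3 - 2) - 6 ≡ 4. → (2, 4)

(2, 4)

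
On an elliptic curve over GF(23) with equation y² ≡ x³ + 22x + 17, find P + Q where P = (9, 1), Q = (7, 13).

(9, 1) + (7, 13). λ = (13 - 1)/(7 - 9) ≡ 12/21 mod 23. 21⁻¹ ≡ 11 (mod 23) since 21·11 = 231 ≡ 1, so λ ≡ 17.
  x = λ² - 9 - 7 = 289 - 16 ≡ 20; y = λ·(9 - 20) - 1 ≡ 19. → (20, 19)

(20, 19)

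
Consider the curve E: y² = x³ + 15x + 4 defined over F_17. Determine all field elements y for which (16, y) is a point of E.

none

x³ + 15x + 4 = 4340 ≡ 5 (mod 17).
5 is a non-residue mod 17; no y exists.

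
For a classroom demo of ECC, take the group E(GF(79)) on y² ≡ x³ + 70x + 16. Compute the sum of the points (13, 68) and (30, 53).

(54, 10)

(13, 68) + (30, 53). λ = (53 - 68)/(30 - 13) ≡ 64/17 mod 79. 17⁻¹ ≡ 14 (mod 79), so λ ≡ 27.
  x = λ² - 13 - 30 = 729 - 43 ≡ 54; y = λ·(13 - 54) - 68 ≡ 10. → (54, 10)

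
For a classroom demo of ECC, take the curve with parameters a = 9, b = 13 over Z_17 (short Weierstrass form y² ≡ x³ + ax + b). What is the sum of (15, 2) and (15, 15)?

The two points share x = 15 and their y-coordinates satisfy 2 + 15 ≡ 0 (mod 17), so they are inverses. Their sum is O.

O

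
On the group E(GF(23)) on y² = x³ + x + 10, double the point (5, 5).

tangent at (5, 5): λ = (3·5² + 1)/(2·5) ≡ 7/10. 10⁻¹ ≡ 7 (mod 23) since 10·7 = 70 ≡ 1, so λ ≡ 7·7 ≡ 3.
  x = λ² - 5 - 5 = 9 - 10 ≡ 22; y = λ·(5 - 22) - 5 ≡ 13. → (22, 13)

(22, 13)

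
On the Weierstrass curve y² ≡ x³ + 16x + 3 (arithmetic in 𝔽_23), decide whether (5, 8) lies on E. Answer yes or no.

no

y² = 8² ≡ 18; x³ + 16x + 3 = 208 ≡ 1 (mod 23). 18 ≠ 1.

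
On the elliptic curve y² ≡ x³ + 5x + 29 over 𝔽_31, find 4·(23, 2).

Write P = (23, 2).
Repeated addition: build up to 4P.
2P: tangent at (23, 2): λ = (3·23² + 5)/(2·2) ≡ 11/4. 4⁻¹ ≡ 8 (mod 31), so λ ≡ 11·8 ≡ 26.
  x = λ² - 23 - 23 = 676 - 46 ≡ 10; y = λ·(23 - 10) - 2 ≡ 26. → (10, 26)
3P: (10, 26) + (23, 2). λ = (2 - 26)/(23 - 10) ≡ 7/13 mod 31. 13⁻¹ ≡ 12 (mod 31) since 13·12 = 156 ≡ 1, so λ ≡ 22.
  x = λ² - 10 - 23 = 484 - 33 ≡ 17; y = λ·(10 - 17) - 26 ≡ 6. → (17, 6)
4P: (17, 6) + (23, 2). λ = (2 - 6)/(23 - 17) ≡ 27/6 mod 31. 6⁻¹ ≡ 26 (mod 31), so λ ≡ 20.
  x = λ² - 17 - 23 = 400 - 40 ≡ 19; y = λ·(17 - 19) - 6 ≡ 16. → (19, 16)

(19, 16)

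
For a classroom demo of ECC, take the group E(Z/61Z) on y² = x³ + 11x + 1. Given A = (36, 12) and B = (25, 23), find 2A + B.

(37, 2)

First 2A:
Repeated addition: build up to 2A.
2A: tangent at (36, 12): λ = (3·36² + 11)/(2·12) ≡ 56/24. 24⁻¹ ≡ 28 (mod 61), so λ ≡ 56·28 ≡ 43.
  x = λ² - 36 - 36 = 1849 - 72 ≡ 8; y = λ·(36 - 8) - 12 ≡ 33. → (8, 33)
2A = (8, 33).
Finally 2A + B:
(8, 33) + (25, 23). λ = (23 - 33)/(25 - 8) ≡ 51/17 mod 61. 17⁻¹ ≡ 18 (mod 61), so λ ≡ 3.
  x = λ² - 8 - 25 = 9 - 33 ≡ 37; y = λ·(8 - 37) - 33 ≡ 2. → (37, 2)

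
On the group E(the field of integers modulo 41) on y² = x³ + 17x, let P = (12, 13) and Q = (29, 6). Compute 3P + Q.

First 3P:
Repeated addition: build up to 3P.
2P: tangent at (12, 13): λ = (3·12² + 17)/(2·13) ≡ 39/26. 26⁻¹ ≡ 30 (mod 41) since 26·30 = 780 ≡ 1, so λ ≡ 39·30 ≡ 22.
  x = λ² - 12 - 12 = 484 - 24 ≡ 9; y = λ·(12 - 9) - 13 ≡ 12. → (9, 12)
3P: (9, 12) + (12, 13). λ = (13 - 12)/(12 - 9) ≡ 1/3 mod 41. 3⁻¹ ≡ 14 (mod 41), so λ ≡ 14.
  x = λ² - 9 - 12 = 196 - 21 ≡ 11; y = λ·(9 - 11) - 12 ≡ 1. → (11, 1)
3P = (11, 1).
Finally 3P + Q:
(11, 1) + (29, 6). λ = (6 - 1)/(29 - 11) ≡ 5/18 mod 41. 18⁻¹ ≡ 16 (mod 41) since 18·16 = 288 ≡ 1, so λ ≡ 39.
  x = λ² - 11 - 29 = 1521 - 40 ≡ 5; y = λ·(11 - 5) - 1 ≡ 28. → (5, 28)

(5, 28)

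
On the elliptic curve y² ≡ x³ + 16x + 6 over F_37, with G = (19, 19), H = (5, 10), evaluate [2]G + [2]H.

(33, 10)

First 2G:
Repeated addition: build up to 2G.
2G: tangent at (19, 19): λ = (3·19² + 16)/(2·19) ≡ 26/1. 1⁻¹ ≡ 1 (mod 37), so λ ≡ 26·1 ≡ 26.
  x = λ² - 19 - 19 = 676 - 38 ≡ 9; y = λ·(19 - 9) - 19 ≡ 19. → (9, 19)
2G = (9, 19).
Next 2H:
Repeated addition: build up to 2H.
2H: tangent at (5, 10): λ = (3·5² + 16)/(2·10) ≡ 17/20. 20⁻¹ ≡ 13 (mod 37), so λ ≡ 17·13 ≡ 36.
  x = λ² - 5 - 5 = 1296 - 10 ≡ 28; y = λ·(5 - 28) - 10 ≡ 13. → (28, 13)
2H = (28, 13).
Finally 2G + 2H:
(9, 19) + (28, 13). λ = (13 - 19)/(28 - 9) ≡ 31/19 mod 37. 19⁻¹ ≡ 2 (mod 37), so λ ≡ 25.
  x = λ² - 9 - 28 = 625 - 37 ≡ 33; y = λ·(9 - 33) - 19 ≡ 10. → (33, 10)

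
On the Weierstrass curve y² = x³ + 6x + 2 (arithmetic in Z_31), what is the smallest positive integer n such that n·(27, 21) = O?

2P: tangent at (27, 21): λ = (3·27² + 6)/(2·21) ≡ 23/11. 11⁻¹ ≡ 17 (mod 31), so λ ≡ 23·17 ≡ 19.
  x = λ² - 27 - 27 = 361 - 54 ≡ 28; y = λ·(27 - 28) - 21 ≡ 22. → (28, 22)
3P: (28, 22) + (27, 21). λ = (21 - 22)/(27 - 28) ≡ 30/30 mod 31. 30⁻¹ ≡ 30 (mod 31) since 30·30 = 900 ≡ 1, so λ ≡ 1.
  x = λ² - 28 - 27 = 1 - 55 ≡ 8; y = λ·(28 - 8) - 22 ≡ 29. → (8, 29)
4P: (8, 29) + (27, 21). λ = (21 - 29)/(27 - 8) ≡ 23/19 mod 31. 19⁻¹ ≡ 18 (mod 31) since 19·18 = 342 ≡ 1, so λ ≡ 11.
  x = λ² - 8 - 27 = 121 - 35 ≡ 24; y = λ·(8 - 24) - 29 ≡ 12. → (24, 12)
5P: (24, 12) + (27, 21). λ = (21 - 12)/(27 - 24) ≡ 9/3 mod 31. 3⁻¹ ≡ 21 (mod 31) since 3·21 = 63 ≡ 1, so λ ≡ 3.
  x = λ² - 24 - 27 = 9 - 51 ≡ 20; y = λ·(24 - 20) - 12 ≡ 0. → (20, 0)
6P: (20, 0) + (27, 21). λ = (21 - 0)/(27 - 20) ≡ 21/7 mod 31. 7⁻¹ ≡ 9 (mod 31), so λ ≡ 3.
  x = λ² - 20 - 27 = 9 - 47 ≡ 24; y = λ·(20 - 24) - 0 ≡ 19. → (24, 19)
7P: (24, 19) + (27, 21). λ = (21 - 19)/(27 - 24) ≡ 2/3 mod 31. 3⁻¹ ≡ 21 (mod 31) since 3·21 = 63 ≡ 1, so λ ≡ 11.
  x = λ² - 24 - 27 = 121 - 51 ≡ 8; y = λ·(24 - 8) - 19 ≡ 2. → (8, 2)
8P: (8, 2) + (27, 21). λ = (21 - 2)/(27 - 8) ≡ 19/19 mod 31. 19⁻¹ ≡ 18 (mod 31), so λ ≡ 1.
  x = λ² - 8 - 27 = 1 - 35 ≡ 28; y = λ·(8 - 28) - 2 ≡ 9. → (28, 9)
9P: (28, 9) + (27, 21). λ = (21 - 9)/(27 - 28) ≡ 12/30 mod 31. 30⁻¹ ≡ 30 (mod 31), so λ ≡ 19.
  x = λ² - 28 - 27 = 361 - 55 ≡ 27; y = λ·(28 - 27) - 9 ≡ 10. → (27, 10)
10P: (27, 10) + (27, 21): same x and y₁ ≡ -y₂, so the sum is O.
10P = O, so the order is 10.

10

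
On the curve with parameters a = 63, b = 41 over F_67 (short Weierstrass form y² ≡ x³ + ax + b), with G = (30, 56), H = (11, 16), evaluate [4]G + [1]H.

First 4G:
Double-and-add on 4 = (100)₂. Start with G = (30, 56) for the leading 1-bit.
double: tangent at (30, 56): λ = (3·30² + 63)/(2·56) ≡ 16/45. 45⁻¹ ≡ 3 (mod 67) since 45·3 = 135 ≡ 1, so λ ≡ 16·3 ≡ 48.
  x = λ² - 30 - 30 = 2304 - 60 ≡ 33; y = λ·(30 - 33) - 56 ≡ 1. → (33, 1)
double: tangent at (33, 1): λ = (3·33² + 63)/(2·1) ≡ 47/2. 2⁻¹ ≡ 34 (mod 67) since 2·34 = 68 ≡ 1, so λ ≡ 47·34 ≡ 57.
  x = λ² - 33 - 33 = 3249 - 66 ≡ 34; y = λ·(33 - 34) - 1 ≡ 9. → (34, 9)
4G = (34, 9).
Finally 4G + H:
(34, 9) + (11, 16). λ = (16 - 9)/(11 - 34) ≡ 7/44 mod 67. 44⁻¹ ≡ 32 (mod 67) since 44·32 = 1408 ≡ 1, so λ ≡ 23.
  x = λ² - 34 - 11 = 529 - 45 ≡ 15; y = λ·(34 - 15) - 9 ≡ 26. → (15, 26)

(15, 26)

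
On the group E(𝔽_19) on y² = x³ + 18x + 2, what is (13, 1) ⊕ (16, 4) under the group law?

(10, 2)

(13, 1) + (16, 4). λ = (4 - 1)/(16 - 13) ≡ 3/3 mod 19. 3⁻¹ ≡ 13 (mod 19), so λ ≡ 1.
  x = λ² - 13 - 16 = 1 - 29 ≡ 10; y = λ·(13 - 10) - 1 ≡ 2. → (10, 2)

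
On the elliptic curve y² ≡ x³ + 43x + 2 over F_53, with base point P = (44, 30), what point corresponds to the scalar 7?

(15, 43)

Repeated addition: build up to 7P.
2P: tangent at (44, 30): λ = (3·44² + 43)/(2·30) ≡ 21/7. 7⁻¹ ≡ 38 (mod 53) since 7·38 = 266 ≡ 1, so λ ≡ 21·38 ≡ 3.
  x = λ² - 44 - 44 = 9 - 88 ≡ 27; y = λ·(44 - 27) - 30 ≡ 21. → (27, 21)
3P: (27, 21) + (44, 30). λ = (30 - 21)/(44 - 27) ≡ 9/17 mod 53. 17⁻¹ ≡ 25 (mod 53) since 17·25 = 425 ≡ 1, so λ ≡ 13.
  x = λ² - 27 - 44 = 169 - 71 ≡ 45; y = λ·(27 - 45) - 21 ≡ 10. → (45, 10)
4P: (45, 10) + (44, 30). λ = (30 - 10)/(44 - 45) ≡ 20/52 mod 53. 52⁻¹ ≡ 52 (mod 53), so λ ≡ 33.
  x = λ² - 45 - 44 = 1089 - 89 ≡ 46; y = λ·(45 - 46) - 10 ≡ 10. → (46, 10)
5P: (46, 10) + (44, 30). λ = (30 - 10)/(44 - 46) ≡ 20/51 mod 53. 51⁻¹ ≡ 26 (mod 53) since 51·26 = 1326 ≡ 1, so λ ≡ 43.
  x = λ² - 46 - 44 = 1849 - 90 ≡ 10; y = λ·(46 - 10) - 10 ≡ 1. → (10, 1)
6P: (10, 1) + (44, 30). λ = (30 - 1)/(44 - 10) ≡ 29/34 mod 53. 34⁻¹ ≡ 39 (mod 53), so λ ≡ 18.
  x = λ² - 10 - 44 = 324 - 54 ≡ 5; y = λ·(10 - 5) - 1 ≡ 36. → (5, 36)
7P: (5, 36) + (44, 30). λ = (30 - 36)/(44 - 5) ≡ 47/39 mod 53. 39⁻¹ ≡ 34 (mod 53) since 39·34 = 1326 ≡ 1, so λ ≡ 8.
  x = λ² - 5 - 44 = 64 - 49 ≡ 15; y = λ·(5 - 15) - 36 ≡ 43. → (15, 43)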